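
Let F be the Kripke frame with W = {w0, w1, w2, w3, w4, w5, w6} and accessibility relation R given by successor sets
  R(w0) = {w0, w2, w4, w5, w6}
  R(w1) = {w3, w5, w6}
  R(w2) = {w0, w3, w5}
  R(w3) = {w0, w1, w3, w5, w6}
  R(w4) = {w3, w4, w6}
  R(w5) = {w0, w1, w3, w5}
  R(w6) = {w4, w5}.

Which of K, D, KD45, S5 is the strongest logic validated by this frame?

Serial (axiom D): yes — every world has a successor (e.g. w0 R w0).
Euclidean (axiom 5): no — w0 R w2 and w0 R w4, but not w2 R w4.
Transitive (axiom 4): no — w0 R w2 and w2 R w3, but not w0 R w3.
Reflexive (axiom T): no — w1 is not related to itself.
So F validates K, D; KD45 would additionally require R to be Euclidean and transitive. The strongest is D.

D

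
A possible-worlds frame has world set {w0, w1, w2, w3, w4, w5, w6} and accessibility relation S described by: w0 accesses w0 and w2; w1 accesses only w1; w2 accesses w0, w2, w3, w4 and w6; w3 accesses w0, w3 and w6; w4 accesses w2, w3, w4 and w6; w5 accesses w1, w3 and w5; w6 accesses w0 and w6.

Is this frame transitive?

No

Transitive: no — w0 S w2 and w2 S w3, but not w0 S w3.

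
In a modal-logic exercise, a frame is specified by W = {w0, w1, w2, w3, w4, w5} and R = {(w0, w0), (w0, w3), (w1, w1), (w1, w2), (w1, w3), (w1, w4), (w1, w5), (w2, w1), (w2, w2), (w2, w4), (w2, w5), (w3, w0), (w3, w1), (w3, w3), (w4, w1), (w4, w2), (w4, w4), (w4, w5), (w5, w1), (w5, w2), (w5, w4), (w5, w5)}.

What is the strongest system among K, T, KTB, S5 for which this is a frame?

Reflexive (axiom T): yes — every world is R-related to itself.
Symmetric (axiom B): yes — every pair in R has its reverse in R.
Euclidean (axiom 5): no — w1 R w2 and w1 R w3, but not w2 R w3.
So F validates K, T, KTB; S5 would additionally require R to be Euclidean. The strongest is KTB.

KTB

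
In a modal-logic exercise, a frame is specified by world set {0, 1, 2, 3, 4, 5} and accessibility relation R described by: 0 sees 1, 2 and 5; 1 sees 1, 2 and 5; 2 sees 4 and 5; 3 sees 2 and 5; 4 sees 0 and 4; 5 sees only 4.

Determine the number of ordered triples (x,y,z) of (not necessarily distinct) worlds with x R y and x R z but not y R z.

17

Enumerating: (0,2,1), (0,2,2), (0,5,1), (0,5,2), (0,5,5), (1,2,1), (1,2,2), (1,5,1), (1,5,2), (1,5,5), (2,4,5), (2,5,5), (3,2,2), (3,5,2), (3,5,5), (4,0,0), (4,0,4).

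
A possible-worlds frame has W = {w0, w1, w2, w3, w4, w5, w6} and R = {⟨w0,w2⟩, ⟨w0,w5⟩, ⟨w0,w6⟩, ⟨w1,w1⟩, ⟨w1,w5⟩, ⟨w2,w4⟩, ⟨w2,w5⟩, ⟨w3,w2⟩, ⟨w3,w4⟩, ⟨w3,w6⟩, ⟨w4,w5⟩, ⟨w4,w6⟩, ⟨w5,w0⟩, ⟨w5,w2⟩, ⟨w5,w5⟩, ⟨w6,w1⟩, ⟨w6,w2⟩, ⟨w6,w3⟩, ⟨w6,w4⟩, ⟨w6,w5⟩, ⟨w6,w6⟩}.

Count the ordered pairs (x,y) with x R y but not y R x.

10

Enumerating: (w0,w2), (w0,w6), (w1,w5), (w2,w4), (w3,w2), (w3,w4), (w4,w5), (w6,w1), (w6,w2), (w6,w5).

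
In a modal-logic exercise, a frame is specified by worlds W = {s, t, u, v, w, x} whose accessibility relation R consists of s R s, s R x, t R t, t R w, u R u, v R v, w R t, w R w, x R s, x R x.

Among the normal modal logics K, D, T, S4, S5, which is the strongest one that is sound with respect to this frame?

Serial (axiom D): yes — every world has a successor (e.g. s R s).
Reflexive (axiom T): yes — every world is R-related to itself.
Transitive (axiom 4): yes — every two-step R-path is closed by a direct edge.
Euclidean (axiom 5): yes — any two successors of a common world are R-related.
So F validates K, D, T, S4, S5. The strongest is S5.

S5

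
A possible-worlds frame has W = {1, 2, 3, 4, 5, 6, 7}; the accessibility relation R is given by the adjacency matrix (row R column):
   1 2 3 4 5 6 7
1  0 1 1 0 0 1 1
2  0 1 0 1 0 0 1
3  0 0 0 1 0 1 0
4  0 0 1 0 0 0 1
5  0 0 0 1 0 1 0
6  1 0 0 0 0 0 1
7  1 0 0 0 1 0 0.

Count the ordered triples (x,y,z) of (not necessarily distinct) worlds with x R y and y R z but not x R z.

Enumerating: (1,2,4), (1,3,4), (1,6,1), (1,7,1), (1,7,5), (2,4,3), (2,7,1), (2,7,5), (3,4,3), (3,4,7), (3,6,1), (3,6,7), … and 18 more.
Total: 30.

30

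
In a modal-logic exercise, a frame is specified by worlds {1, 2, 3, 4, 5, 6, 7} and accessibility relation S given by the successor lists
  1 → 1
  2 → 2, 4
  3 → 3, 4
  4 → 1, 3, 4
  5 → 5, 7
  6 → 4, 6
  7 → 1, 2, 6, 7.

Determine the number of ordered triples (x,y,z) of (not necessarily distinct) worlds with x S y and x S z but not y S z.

Enumerating: (2,4,2), (4,1,3), (4,1,4), (4,3,1), (5,7,5), (6,4,6), (7,1,2), (7,1,6), (7,1,7), (7,2,1), (7,2,6), (7,2,7), (7,6,1), (7,6,2), (7,6,7).

15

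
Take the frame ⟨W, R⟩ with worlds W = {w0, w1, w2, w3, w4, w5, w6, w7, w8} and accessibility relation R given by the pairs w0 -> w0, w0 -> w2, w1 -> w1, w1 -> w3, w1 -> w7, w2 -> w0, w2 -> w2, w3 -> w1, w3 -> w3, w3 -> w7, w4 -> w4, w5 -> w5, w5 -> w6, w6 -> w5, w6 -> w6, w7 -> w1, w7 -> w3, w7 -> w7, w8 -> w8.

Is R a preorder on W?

Yes

Reflexive: yes — every world is R-related to itself.
Transitive: yes — every two-step R-path is closed by a direct edge.
So R is a preorder.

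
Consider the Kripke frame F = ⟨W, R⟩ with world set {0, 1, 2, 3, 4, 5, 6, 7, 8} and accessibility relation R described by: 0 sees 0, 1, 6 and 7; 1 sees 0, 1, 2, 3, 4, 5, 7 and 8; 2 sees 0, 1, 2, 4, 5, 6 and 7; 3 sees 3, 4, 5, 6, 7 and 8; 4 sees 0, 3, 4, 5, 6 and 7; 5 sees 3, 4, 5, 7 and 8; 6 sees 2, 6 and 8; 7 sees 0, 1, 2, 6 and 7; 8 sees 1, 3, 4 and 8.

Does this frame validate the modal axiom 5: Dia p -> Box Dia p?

By correspondence theory, 5 is valid on a frame iff R is Euclidean.
Euclidean: no — 0 R 1 and 0 R 6, but not 1 R 6.

No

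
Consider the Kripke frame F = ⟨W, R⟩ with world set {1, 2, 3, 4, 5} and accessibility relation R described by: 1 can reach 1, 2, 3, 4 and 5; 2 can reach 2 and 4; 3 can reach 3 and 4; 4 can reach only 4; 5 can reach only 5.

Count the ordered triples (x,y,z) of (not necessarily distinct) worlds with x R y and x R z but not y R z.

Enumerating: (1,2,1), (1,2,3), (1,2,5), (1,3,1), (1,3,2), (1,3,5), (1,4,1), (1,4,2), (1,4,3), (1,4,5), (1,5,1), (1,5,2), (1,5,3), (1,5,4), (2,4,2), (3,4,3).

16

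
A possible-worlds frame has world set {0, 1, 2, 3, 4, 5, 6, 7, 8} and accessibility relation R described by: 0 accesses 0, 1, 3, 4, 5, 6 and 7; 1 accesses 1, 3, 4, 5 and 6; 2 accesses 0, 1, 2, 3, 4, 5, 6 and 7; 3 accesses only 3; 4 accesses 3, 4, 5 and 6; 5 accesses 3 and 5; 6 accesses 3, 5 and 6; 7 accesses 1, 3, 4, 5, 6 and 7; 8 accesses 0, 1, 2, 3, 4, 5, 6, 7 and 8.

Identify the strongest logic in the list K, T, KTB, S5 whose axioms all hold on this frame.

Reflexive (axiom T): yes — every world is R-related to itself.
Symmetric (axiom B): no — 0 R 1 but not 1 R 0.
Euclidean (axiom 5): no — 0 R 1 and 0 R 7, but not 1 R 7.
So F validates K, T; KTB would additionally require R to be symmetric. The strongest is T.

T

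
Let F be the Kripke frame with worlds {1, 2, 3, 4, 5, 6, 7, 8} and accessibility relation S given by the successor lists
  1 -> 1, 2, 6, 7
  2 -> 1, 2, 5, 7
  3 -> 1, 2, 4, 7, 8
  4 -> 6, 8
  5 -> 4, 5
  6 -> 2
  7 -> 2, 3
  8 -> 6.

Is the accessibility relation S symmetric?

Symmetric: no — 1 S 6 but not 6 S 1.

No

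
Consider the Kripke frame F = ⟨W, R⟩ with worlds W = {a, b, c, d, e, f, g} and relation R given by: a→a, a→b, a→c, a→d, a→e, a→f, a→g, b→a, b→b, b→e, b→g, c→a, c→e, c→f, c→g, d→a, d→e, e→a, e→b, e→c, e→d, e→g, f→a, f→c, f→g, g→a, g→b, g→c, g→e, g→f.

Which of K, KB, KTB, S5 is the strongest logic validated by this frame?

Symmetric (axiom B): yes — every pair in R has its reverse in R.
Reflexive (axiom T): no — c is not related to itself.
Euclidean (axiom 5): no — a R b and a R c, but not b R c.
So F validates K, KB; KTB would additionally require R to be reflexive. The strongest is KB.

KB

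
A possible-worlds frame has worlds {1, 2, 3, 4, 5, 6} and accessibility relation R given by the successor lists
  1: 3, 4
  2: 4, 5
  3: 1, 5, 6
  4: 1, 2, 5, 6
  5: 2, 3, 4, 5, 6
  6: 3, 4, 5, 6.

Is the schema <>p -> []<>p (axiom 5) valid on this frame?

Axiom 5 corresponds to the accessibility relation being Euclidean.
Euclidean: no — 1 R 3 and 1 R 4, but not 3 R 4.

No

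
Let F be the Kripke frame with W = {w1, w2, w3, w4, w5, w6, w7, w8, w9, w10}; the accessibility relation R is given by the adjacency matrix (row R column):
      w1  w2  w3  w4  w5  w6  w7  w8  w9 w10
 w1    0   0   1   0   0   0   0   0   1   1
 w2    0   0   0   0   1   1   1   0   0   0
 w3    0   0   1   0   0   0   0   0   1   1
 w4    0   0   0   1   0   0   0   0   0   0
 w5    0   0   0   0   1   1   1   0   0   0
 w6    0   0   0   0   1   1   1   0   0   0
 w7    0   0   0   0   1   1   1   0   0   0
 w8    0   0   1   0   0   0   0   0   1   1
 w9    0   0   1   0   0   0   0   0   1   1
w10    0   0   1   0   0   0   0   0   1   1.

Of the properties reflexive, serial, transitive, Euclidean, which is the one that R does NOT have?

Reflexive: no — w1 is not related to itself.
Serial: yes — every world has a successor (e.g. w1 R w10).
Transitive: yes — every two-step R-path is closed by a direct edge.
Euclidean: yes — any two successors of a common world are R-related.
Only reflexive fails.

reflexive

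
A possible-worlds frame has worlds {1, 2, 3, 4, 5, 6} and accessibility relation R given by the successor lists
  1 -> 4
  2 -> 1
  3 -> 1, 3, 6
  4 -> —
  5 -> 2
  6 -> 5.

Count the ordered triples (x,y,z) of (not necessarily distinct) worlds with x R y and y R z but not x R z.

5

Enumerating: (2,1,4), (3,1,4), (3,6,5), (5,2,1), (6,5,2).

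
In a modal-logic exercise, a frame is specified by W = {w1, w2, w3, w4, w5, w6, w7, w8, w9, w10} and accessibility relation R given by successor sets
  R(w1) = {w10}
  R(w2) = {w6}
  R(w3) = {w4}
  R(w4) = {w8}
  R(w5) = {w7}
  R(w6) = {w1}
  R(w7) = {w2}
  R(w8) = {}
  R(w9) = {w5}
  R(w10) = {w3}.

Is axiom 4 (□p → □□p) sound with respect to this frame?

No

The schema 4 characterises exactly the transitive frames.
Transitive: no — w1 R w10 and w10 R w3, but not w1 R w3.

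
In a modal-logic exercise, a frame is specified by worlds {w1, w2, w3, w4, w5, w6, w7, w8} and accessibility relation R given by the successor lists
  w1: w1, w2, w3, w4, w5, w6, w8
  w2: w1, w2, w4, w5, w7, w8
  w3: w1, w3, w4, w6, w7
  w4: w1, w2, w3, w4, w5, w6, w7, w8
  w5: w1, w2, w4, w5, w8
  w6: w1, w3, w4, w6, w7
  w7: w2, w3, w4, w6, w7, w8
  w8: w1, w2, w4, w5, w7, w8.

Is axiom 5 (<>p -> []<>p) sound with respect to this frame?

Axiom 5 corresponds to the accessibility relation being Euclidean.
Euclidean: no — w1 R w2 and w1 R w3, but not w2 R w3.

No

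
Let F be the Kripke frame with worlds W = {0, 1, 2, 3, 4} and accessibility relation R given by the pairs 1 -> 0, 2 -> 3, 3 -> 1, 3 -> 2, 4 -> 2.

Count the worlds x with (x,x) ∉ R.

Enumerating: 0, 1, 2, 3, 4.

5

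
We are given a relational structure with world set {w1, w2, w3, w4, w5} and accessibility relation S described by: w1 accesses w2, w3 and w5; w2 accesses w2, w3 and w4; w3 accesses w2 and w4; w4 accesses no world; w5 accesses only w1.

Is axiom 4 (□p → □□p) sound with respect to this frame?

Axiom 4 corresponds to the accessibility relation being transitive.
Transitive: no — w1 S w2 and w2 S w4, but not w1 S w4.

No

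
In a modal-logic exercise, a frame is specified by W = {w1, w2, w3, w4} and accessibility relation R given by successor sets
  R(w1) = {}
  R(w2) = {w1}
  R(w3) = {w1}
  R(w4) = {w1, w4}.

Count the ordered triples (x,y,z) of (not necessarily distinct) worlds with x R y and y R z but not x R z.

R is transitive; there are no such tuples.

0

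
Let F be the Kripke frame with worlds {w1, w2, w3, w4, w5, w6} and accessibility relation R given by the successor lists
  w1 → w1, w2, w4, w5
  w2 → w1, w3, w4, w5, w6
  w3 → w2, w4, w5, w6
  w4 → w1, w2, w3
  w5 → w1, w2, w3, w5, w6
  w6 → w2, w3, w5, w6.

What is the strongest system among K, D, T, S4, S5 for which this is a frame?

D

Serial (axiom D): yes — every world has a successor (e.g. w1 R w1).
Reflexive (axiom T): no — w2 is not related to itself.
Transitive (axiom 4): no — w1 R w2 and w2 R w3, but not w1 R w3.
Euclidean (axiom 5): no — w1 R w4 and w1 R w5, but not w4 R w5.
So F validates K, D; T would additionally require R to be reflexive. The strongest is D.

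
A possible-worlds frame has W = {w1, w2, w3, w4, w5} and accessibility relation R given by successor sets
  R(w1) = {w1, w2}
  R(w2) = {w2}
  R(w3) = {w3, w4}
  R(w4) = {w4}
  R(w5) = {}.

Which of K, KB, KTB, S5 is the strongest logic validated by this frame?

K

Symmetric (axiom B): no — w1 R w2 but not w2 R w1.
Reflexive (axiom T): no — w5 is not related to itself.
Euclidean (axiom 5): no — w1 R w2 and w1 R w1, but not w2 R w1.
So F validates K; KB would additionally require R to be symmetric. The strongest is K.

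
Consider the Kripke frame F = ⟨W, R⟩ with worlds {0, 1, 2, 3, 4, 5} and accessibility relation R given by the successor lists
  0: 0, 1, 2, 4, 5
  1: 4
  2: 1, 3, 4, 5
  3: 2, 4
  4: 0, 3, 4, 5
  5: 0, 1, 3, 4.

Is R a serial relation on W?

Serial: yes — every world has a successor (e.g. 0 R 0).

Yes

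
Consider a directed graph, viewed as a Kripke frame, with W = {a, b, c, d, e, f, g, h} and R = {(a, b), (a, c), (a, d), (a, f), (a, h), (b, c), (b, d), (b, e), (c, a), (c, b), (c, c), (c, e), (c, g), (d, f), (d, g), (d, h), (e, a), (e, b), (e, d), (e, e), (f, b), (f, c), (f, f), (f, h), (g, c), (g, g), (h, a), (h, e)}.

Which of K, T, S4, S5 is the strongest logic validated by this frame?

Reflexive (axiom T): no — a is not related to itself.
Transitive (axiom 4): no — a R b and b R e, but not a R e.
Euclidean (axiom 5): no — a R b and a R f, but not b R f.
So F validates K; T would additionally require R to be reflexive. The strongest is K.

K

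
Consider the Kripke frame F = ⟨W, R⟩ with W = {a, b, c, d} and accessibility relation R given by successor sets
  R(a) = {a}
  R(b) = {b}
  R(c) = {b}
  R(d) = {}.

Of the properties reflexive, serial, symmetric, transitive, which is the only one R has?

transitive

Reflexive: no — c is not related to itself.
Serial: no — d has no R-successor.
Symmetric: no — c R b but not b R c.
Transitive: yes — every two-step R-path is closed by a direct edge.
Only transitive holds.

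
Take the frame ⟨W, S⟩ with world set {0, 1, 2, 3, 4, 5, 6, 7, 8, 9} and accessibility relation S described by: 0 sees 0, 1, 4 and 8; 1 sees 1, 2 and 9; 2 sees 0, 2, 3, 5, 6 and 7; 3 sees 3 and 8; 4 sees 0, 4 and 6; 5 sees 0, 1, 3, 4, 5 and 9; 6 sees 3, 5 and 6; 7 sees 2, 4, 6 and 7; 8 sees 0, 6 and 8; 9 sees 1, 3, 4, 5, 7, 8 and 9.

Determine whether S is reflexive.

Reflexive: yes — every world is S-related to itself.

Yes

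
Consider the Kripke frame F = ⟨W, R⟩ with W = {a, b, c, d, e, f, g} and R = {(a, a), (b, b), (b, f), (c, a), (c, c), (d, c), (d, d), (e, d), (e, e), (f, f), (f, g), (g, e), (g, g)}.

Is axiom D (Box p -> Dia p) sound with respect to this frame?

Axiom D corresponds to the accessibility relation being serial.
Serial: yes — every world has a successor (e.g. a R a).

Yes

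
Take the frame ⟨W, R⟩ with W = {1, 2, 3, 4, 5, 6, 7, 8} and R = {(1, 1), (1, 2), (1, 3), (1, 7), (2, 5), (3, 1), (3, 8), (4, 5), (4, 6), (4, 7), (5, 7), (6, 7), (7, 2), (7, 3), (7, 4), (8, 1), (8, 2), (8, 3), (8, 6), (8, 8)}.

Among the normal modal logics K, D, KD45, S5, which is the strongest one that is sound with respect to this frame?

D

Serial (axiom D): yes — every world has a successor (e.g. 1 R 1).
Euclidean (axiom 5): no — 1 R 2 and 1 R 3, but not 2 R 3.
Transitive (axiom 4): no — 1 R 2 and 2 R 5, but not 1 R 5.
Reflexive (axiom T): no — 2 is not related to itself.
So F validates K, D; KD45 would additionally require R to be Euclidean and transitive. The strongest is D.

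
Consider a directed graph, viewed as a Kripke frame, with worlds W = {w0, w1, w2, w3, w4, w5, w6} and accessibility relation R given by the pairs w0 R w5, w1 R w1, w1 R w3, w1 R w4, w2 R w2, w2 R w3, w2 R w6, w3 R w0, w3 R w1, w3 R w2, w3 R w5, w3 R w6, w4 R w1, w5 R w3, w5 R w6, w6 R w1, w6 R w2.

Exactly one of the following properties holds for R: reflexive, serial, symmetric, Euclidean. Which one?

Reflexive: no — w0 is not related to itself.
Serial: yes — every world has a successor (e.g. w0 R w5).
Symmetric: no — w0 R w5 but not w5 R w0.
Euclidean: no — w1 R w3 and w1 R w4, but not w3 R w4.
Only serial holds.

serial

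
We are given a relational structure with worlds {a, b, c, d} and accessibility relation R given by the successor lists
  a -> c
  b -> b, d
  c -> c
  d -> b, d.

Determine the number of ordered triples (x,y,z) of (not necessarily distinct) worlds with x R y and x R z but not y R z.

0

R is Euclidean; there are no such tuples.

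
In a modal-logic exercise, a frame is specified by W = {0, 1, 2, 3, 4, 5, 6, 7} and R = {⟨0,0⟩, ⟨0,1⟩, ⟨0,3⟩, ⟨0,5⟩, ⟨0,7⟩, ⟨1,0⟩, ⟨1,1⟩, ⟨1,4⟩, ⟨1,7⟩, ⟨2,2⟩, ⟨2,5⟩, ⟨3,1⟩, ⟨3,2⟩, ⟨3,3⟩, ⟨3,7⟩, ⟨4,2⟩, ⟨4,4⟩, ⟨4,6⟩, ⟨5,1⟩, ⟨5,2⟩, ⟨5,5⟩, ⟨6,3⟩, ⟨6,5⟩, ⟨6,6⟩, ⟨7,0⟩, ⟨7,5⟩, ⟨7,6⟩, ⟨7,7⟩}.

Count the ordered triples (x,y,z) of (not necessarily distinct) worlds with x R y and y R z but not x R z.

33

Enumerating: (0,1,4), (0,3,2), (0,5,2), (0,7,6), (1,0,3), (1,0,5), (1,4,2), (1,4,6), (1,7,5), (1,7,6), (2,5,1), (3,1,0), … and 21 more.
Total: 33.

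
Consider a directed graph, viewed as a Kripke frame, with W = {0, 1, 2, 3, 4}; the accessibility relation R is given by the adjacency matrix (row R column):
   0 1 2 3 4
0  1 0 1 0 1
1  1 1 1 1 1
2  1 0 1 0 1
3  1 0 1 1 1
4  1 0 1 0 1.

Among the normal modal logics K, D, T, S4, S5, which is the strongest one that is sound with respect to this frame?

Serial (axiom D): yes — every world has a successor (e.g. 0 R 0).
Reflexive (axiom T): yes — every world is R-related to itself.
Transitive (axiom 4): yes — every two-step R-path is closed by a direct edge.
Euclidean (axiom 5): no — 1 R 0 and 1 R 3, but not 0 R 3.
So F validates K, D, T, S4; S5 would additionally require R to be Euclidean. The strongest is S4.

S4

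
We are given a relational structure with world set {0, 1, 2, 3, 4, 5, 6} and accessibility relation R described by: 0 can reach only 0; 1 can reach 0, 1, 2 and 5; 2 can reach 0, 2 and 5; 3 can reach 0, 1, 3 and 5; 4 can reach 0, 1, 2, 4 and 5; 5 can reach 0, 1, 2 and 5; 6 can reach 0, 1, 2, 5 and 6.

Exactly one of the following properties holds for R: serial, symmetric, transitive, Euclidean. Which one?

serial

Serial: yes — every world has a successor (e.g. 0 R 0).
Symmetric: no — 1 R 0 but not 0 R 1.
Transitive: no — 2 R 5 and 5 R 1, but not 2 R 1.
Euclidean: no — 1 R 0 and 1 R 2, but not 0 R 2.
Only serial holds.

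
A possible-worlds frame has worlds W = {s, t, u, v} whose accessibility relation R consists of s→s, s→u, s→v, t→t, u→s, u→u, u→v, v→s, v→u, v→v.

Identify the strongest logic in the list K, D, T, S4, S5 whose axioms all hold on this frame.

Serial (axiom D): yes — every world has a successor (e.g. s R s).
Reflexive (axiom T): yes — every world is R-related to itself.
Transitive (axiom 4): yes — every two-step R-path is closed by a direct edge.
Euclidean (axiom 5): yes — any two successors of a common world are R-related.
So F validates K, D, T, S4, S5. The strongest is S5.

S5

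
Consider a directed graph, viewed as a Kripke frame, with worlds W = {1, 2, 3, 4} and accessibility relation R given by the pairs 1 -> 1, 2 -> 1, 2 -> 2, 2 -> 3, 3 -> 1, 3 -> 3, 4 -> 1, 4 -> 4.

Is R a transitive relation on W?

Yes

Transitive: yes — every two-step R-path is closed by a direct edge.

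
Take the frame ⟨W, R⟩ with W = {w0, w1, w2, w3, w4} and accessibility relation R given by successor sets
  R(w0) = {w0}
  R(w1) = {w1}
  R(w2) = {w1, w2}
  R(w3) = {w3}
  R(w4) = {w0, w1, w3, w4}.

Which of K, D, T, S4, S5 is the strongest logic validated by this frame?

Serial (axiom D): yes — every world has a successor (e.g. w0 R w0).
Reflexive (axiom T): yes — every world is R-related to itself.
Transitive (axiom 4): yes — every two-step R-path is closed by a direct edge.
Euclidean (axiom 5): no — w4 R w0 and w4 R w1, but not w0 R w1.
So F validates K, D, T, S4; S5 would additionally require R to be Euclidean. The strongest is S4.

S4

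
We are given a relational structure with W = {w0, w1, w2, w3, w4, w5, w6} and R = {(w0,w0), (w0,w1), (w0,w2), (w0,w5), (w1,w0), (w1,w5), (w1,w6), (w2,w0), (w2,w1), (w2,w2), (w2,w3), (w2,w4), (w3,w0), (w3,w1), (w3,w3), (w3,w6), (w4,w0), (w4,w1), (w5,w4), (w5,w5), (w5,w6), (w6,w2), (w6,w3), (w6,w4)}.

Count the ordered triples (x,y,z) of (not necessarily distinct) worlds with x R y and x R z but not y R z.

Enumerating: (w0,w1,w1), (w0,w1,w2), (w0,w2,w5), (w0,w5,w0), (w0,w5,w1), (w0,w5,w2), (w1,w0,w6), (w1,w5,w0), (w1,w6,w0), (w1,w6,w5), (w1,w6,w6), (w2,w0,w3), … and 28 more.
Total: 40.

40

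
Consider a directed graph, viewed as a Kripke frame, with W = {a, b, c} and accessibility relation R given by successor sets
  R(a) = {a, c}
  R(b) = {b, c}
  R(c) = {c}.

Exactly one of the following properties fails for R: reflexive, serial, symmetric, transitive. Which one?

symmetric

Reflexive: yes — every world is R-related to itself.
Serial: yes — every world has a successor (e.g. a R a).
Symmetric: no — a R c but not c R a.
Transitive: yes — every two-step R-path is closed by a direct edge.
Only symmetric fails.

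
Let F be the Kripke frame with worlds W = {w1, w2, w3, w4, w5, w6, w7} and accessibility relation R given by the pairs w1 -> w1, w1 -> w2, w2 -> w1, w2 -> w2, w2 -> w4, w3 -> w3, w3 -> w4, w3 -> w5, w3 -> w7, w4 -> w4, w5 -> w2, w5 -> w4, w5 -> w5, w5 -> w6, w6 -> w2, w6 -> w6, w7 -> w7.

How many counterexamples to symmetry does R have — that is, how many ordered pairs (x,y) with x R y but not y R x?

8

Enumerating: (w2,w4), (w3,w4), (w3,w5), (w3,w7), (w5,w2), (w5,w4), (w5,w6), (w6,w2).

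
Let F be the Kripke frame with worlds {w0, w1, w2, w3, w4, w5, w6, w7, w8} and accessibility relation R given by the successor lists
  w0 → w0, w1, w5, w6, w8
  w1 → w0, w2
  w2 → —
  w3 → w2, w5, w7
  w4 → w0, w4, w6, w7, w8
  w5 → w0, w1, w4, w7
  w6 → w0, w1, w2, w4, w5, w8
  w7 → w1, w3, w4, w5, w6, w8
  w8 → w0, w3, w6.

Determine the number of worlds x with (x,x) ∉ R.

7

Enumerating: w1, w2, w3, w5, w6, w7, w8.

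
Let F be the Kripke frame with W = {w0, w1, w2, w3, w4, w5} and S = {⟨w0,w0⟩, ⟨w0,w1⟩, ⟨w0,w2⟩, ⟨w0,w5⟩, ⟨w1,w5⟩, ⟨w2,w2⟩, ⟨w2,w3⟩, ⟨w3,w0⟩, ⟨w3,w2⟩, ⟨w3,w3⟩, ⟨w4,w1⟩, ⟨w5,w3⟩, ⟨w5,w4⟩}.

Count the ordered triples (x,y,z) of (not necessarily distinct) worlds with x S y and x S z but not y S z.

Enumerating: (w0,w1,w0), (w0,w1,w1), (w0,w1,w2), (w0,w2,w0), (w0,w2,w1), (w0,w2,w5), (w0,w5,w0), (w0,w5,w1), (w0,w5,w2), (w0,w5,w5), (w1,w5,w5), (w3,w0,w3), (w3,w2,w0), (w4,w1,w1), (w5,w3,w4), (w5,w4,w3), (w5,w4,w4).

17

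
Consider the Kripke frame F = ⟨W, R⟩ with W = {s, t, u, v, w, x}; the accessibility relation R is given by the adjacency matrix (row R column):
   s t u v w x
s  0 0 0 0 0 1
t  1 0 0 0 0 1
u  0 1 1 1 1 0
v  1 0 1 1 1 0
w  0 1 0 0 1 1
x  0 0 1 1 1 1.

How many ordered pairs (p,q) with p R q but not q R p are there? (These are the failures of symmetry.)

10

Enumerating: (s,x), (t,s), (t,x), (u,t), (u,w), (v,s), (v,w), (w,t), (x,u), (x,v).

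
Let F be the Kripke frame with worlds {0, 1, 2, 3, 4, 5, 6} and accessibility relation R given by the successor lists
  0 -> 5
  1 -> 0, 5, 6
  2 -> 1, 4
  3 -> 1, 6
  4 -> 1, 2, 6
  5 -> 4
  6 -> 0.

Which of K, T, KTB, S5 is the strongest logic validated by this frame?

Reflexive (axiom T): no — 0 is not related to itself.
Symmetric (axiom B): no — 0 R 5 but not 5 R 0.
Euclidean (axiom 5): no — 1 R 0 and 1 R 6, but not 0 R 6.
So F validates K; T would additionally require R to be reflexive. The strongest is K.

K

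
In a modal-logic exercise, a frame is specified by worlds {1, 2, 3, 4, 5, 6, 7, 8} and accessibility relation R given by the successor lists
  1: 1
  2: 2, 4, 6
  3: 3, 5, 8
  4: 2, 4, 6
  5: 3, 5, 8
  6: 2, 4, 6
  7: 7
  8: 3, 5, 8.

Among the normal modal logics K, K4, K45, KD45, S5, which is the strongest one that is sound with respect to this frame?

Transitive (axiom 4): yes — every two-step R-path is closed by a direct edge.
Euclidean (axiom 5): yes — any two successors of a common world are R-related.
Serial (axiom D): yes — every world has a successor (e.g. 1 R 1).
Reflexive (axiom T): yes — every world is R-related to itself.
So F validates K, K4, K45, KD45, S5. The strongest is S5.

S5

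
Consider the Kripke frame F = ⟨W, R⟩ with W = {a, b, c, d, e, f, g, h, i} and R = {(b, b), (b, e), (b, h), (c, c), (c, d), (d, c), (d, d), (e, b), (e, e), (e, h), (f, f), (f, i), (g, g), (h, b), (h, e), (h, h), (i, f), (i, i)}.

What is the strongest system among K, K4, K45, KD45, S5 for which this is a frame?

Transitive (axiom 4): yes — every two-step R-path is closed by a direct edge.
Euclidean (axiom 5): yes — any two successors of a common world are R-related.
Serial (axiom D): no — a has no R-successor.
Reflexive (axiom T): no — a is not related to itself.
So F validates K, K4, K45; KD45 would additionally require R to be serial. The strongest is K45.

K45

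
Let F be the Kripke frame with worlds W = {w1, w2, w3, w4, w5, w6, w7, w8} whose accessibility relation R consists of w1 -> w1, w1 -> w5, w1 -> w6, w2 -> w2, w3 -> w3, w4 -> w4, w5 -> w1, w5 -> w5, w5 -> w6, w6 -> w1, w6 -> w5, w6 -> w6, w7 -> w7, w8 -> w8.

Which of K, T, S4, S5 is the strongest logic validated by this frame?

S5

Reflexive (axiom T): yes — every world is R-related to itself.
Transitive (axiom 4): yes — every two-step R-path is closed by a direct edge.
Euclidean (axiom 5): yes — any two successors of a common world are R-related.
So F validates K, T, S4, S5. The strongest is S5.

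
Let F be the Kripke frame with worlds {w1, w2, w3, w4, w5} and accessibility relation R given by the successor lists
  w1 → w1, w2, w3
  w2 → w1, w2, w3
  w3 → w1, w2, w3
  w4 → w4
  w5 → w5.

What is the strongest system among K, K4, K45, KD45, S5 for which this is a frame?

S5

Transitive (axiom 4): yes — every two-step R-path is closed by a direct edge.
Euclidean (axiom 5): yes — any two successors of a common world are R-related.
Serial (axiom D): yes — every world has a successor (e.g. w1 R w1).
Reflexive (axiom T): yes — every world is R-related to itself.
So F validates K, K4, K45, KD45, S5. The strongest is S5.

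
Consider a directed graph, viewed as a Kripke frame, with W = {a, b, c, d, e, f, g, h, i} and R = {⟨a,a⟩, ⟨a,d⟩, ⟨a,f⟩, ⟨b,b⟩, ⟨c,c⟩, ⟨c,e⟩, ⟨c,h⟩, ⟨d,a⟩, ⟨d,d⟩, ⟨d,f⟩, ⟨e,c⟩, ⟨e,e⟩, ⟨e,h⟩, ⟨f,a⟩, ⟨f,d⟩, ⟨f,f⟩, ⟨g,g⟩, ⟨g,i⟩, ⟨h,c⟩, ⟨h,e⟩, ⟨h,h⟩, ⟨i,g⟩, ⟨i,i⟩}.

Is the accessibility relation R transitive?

Transitive: yes — every two-step R-path is closed by a direct edge.

Yes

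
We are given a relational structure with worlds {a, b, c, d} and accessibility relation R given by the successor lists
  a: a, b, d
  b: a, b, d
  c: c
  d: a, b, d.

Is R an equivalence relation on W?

Yes

Reflexive: yes — every world is R-related to itself.
Symmetric: yes — every pair in R has its reverse in R.
Transitive: yes — every two-step R-path is closed by a direct edge.
So R is an equivalence relation.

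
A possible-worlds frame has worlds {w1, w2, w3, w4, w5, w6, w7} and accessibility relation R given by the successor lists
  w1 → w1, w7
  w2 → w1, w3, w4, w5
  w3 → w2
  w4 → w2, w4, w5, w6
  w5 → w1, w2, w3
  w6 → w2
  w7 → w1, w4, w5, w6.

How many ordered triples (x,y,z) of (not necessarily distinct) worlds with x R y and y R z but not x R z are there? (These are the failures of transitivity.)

28

Enumerating: (w1,w7,w4), (w1,w7,w5), (w1,w7,w6), (w2,w1,w7), (w2,w3,w2), (w2,w4,w2), (w2,w4,w6), (w2,w5,w2), (w3,w2,w1), (w3,w2,w3), (w3,w2,w4), (w3,w2,w5), … and 16 more.
Total: 28.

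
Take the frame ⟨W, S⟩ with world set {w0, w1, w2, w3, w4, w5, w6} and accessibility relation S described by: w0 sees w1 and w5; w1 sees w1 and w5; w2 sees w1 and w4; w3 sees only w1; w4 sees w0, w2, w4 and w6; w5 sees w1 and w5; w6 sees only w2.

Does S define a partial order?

No

Reflexive: no — w0 is not related to itself.
Transitive: no — w2 S w1 and w1 S w5, but not w2 S w5.
Antisymmetric: no — w1 S w5 and w5 S w1 with w1 ≠ w5.
So S is not a partial order.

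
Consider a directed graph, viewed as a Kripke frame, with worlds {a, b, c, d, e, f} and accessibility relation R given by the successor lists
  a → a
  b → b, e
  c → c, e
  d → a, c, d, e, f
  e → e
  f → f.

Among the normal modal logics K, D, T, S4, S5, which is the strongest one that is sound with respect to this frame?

Serial (axiom D): yes — every world has a successor (e.g. a R a).
Reflexive (axiom T): yes — every world is R-related to itself.
Transitive (axiom 4): yes — every two-step R-path is closed by a direct edge.
Euclidean (axiom 5): no — d R a and d R c, but not a R c.
So F validates K, D, T, S4; S5 would additionally require R to be Euclidean. The strongest is S4.

S4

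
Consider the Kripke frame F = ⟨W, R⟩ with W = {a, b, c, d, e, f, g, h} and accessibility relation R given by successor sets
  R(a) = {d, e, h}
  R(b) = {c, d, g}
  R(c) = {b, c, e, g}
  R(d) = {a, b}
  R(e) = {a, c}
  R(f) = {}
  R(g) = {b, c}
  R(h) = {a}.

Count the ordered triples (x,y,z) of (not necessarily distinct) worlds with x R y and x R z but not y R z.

31

Enumerating: (a,d,d), (a,d,e), (a,d,h), (a,e,d), (a,e,e), (a,e,h), (a,h,d), (a,h,e), (a,h,h), (b,c,d), (b,d,c), (b,d,d), … and 19 more.
Total: 31.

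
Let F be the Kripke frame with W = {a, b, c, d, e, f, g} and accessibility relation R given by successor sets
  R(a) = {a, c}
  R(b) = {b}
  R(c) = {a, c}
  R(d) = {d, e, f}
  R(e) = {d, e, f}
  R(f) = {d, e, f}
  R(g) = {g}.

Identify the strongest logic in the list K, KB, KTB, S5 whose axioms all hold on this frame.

Symmetric (axiom B): yes — every pair in R has its reverse in R.
Reflexive (axiom T): yes — every world is R-related to itself.
Euclidean (axiom 5): yes — any two successors of a common world are R-related.
So F validates K, KB, KTB, S5. The strongest is S5.

S5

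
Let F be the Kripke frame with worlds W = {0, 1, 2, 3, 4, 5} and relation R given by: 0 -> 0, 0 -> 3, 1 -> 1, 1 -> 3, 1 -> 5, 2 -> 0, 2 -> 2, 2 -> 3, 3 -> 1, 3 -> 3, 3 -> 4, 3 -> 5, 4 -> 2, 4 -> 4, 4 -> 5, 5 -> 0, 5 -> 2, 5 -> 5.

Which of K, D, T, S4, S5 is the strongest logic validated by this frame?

T

Serial (axiom D): yes — every world has a successor (e.g. 0 R 0).
Reflexive (axiom T): yes — every world is R-related to itself.
Transitive (axiom 4): no — 0 R 3 and 3 R 1, but not 0 R 1.
Euclidean (axiom 5): no — 1 R 5 and 1 R 3, but not 5 R 3.
So F validates K, D, T; S4 would additionally require R to be transitive. The strongest is T.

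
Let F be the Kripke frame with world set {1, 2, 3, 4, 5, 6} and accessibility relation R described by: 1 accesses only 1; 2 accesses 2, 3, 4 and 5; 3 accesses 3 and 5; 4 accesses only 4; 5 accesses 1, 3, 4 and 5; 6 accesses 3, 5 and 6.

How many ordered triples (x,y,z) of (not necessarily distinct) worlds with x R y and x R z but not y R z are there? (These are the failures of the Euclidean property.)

16

Enumerating: (2,3,2), (2,3,4), (2,4,2), (2,4,3), (2,4,5), (2,5,2), (5,1,3), (5,1,4), (5,1,5), (5,3,1), (5,3,4), (5,4,1), (5,4,3), (5,4,5), (6,3,6), (6,5,6).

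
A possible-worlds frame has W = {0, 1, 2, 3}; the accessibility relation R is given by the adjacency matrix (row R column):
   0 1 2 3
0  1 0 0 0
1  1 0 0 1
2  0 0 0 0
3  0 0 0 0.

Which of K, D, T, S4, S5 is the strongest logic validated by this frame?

Serial (axiom D): no — 2 has no R-successor.
Reflexive (axiom T): no — 1 is not related to itself.
Transitive (axiom 4): yes — every two-step R-path is closed by a direct edge.
Euclidean (axiom 5): no — 1 R 0 and 1 R 3, but not 0 R 3.
So F validates K; D would additionally require R to be serial. The strongest is K.

K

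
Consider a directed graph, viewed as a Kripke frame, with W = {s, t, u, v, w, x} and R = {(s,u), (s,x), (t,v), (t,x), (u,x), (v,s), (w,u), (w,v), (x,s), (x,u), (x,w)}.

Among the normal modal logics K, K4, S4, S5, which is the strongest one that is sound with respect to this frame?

K

Transitive (axiom 4): no — s R x and x R w, but not s R w.
Reflexive (axiom T): no — s is not related to itself.
Euclidean (axiom 5): no — t R v and t R x, but not v R x.
So F validates K; K4 would additionally require R to be transitive. The strongest is K.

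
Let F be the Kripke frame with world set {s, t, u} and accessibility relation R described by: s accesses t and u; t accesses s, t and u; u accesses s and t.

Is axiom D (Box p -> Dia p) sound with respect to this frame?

Yes

The schema D characterises exactly the serial frames.
Serial: yes — every world has a successor (e.g. s R t).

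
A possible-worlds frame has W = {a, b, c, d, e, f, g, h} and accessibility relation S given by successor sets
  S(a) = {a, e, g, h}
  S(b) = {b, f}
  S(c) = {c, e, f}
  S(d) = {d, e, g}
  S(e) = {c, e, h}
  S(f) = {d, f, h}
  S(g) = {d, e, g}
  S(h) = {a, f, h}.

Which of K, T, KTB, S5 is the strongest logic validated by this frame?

T

Reflexive (axiom T): yes — every world is S-related to itself.
Symmetric (axiom B): no — a S e but not e S a.
Euclidean (axiom 5): no — a S e and a S g, but not e S g.
So F validates K, T; KTB would additionally require S to be symmetric. The strongest is T.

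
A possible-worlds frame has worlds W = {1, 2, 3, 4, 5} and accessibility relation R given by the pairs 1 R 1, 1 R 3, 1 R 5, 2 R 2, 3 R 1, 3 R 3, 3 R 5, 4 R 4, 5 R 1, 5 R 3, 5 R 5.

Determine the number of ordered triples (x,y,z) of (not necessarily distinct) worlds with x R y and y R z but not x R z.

R is transitive; there are no such tuples.

0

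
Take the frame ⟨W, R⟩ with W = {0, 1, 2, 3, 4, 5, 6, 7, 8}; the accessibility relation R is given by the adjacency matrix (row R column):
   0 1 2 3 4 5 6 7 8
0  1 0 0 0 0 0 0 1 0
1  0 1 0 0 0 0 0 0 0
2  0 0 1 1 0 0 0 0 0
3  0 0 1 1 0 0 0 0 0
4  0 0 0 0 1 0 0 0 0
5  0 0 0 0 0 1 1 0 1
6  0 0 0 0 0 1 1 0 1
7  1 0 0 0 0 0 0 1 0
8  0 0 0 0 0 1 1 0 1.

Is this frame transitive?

Transitive: yes — every two-step R-path is closed by a direct edge.

Yes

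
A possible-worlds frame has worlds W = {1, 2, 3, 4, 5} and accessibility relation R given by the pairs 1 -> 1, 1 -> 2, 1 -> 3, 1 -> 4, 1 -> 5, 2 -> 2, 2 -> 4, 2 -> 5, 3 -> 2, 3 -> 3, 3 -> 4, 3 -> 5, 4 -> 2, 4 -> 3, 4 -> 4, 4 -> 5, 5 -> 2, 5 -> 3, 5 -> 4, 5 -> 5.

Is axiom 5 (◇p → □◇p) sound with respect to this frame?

The schema 5 characterises exactly the Euclidean frames.
Euclidean: no — 1 R 2 and 1 R 3, but not 2 R 3.

No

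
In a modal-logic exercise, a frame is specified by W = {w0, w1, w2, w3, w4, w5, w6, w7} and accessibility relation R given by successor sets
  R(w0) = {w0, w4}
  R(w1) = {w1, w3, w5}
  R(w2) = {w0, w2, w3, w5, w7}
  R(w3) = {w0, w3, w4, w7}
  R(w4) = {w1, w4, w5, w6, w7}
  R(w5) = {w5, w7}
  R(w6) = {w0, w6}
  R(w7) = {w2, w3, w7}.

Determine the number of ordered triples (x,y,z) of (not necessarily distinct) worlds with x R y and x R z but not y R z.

39

Enumerating: (w0,w4,w0), (w1,w3,w1), (w1,w3,w5), (w1,w5,w1), (w1,w5,w3), (w2,w0,w2), (w2,w0,w3), (w2,w0,w5), (w2,w0,w7), (w2,w3,w2), (w2,w3,w5), (w2,w5,w0), … and 27 more.
Total: 39.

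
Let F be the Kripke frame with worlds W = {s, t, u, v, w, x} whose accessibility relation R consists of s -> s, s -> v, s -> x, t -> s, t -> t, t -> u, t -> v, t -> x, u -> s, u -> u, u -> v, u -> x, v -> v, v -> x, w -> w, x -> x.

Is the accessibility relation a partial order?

Yes

Reflexive: yes — every world is R-related to itself.
Transitive: yes — every two-step R-path is closed by a direct edge.
Antisymmetric: yes — no distinct pair is related both ways.
So R is a partial order.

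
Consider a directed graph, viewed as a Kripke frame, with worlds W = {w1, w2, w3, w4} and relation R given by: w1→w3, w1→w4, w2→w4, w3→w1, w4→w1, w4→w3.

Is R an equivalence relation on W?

No

Reflexive: no — w1 is not related to itself.
Symmetric: no — w2 R w4 but not w4 R w2.
Transitive: no — w2 R w4 and w4 R w1, but not w2 R w1.
So R is not an equivalence relation.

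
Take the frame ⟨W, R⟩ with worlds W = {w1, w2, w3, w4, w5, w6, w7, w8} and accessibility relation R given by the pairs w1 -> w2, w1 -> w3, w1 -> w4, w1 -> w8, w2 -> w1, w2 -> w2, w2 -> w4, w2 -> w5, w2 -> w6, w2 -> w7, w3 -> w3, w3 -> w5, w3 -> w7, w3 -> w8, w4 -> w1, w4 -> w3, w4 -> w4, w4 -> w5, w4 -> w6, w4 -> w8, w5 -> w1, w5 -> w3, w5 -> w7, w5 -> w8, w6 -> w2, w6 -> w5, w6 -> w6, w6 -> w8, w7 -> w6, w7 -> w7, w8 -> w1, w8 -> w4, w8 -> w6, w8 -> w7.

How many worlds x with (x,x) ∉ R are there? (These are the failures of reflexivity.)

3

Enumerating: w1, w5, w8.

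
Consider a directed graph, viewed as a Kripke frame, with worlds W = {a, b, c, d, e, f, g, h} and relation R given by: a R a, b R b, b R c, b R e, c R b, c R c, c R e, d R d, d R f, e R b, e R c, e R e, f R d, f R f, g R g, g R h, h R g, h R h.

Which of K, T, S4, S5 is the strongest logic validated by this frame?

Reflexive (axiom T): yes — every world is R-related to itself.
Transitive (axiom 4): yes — every two-step R-path is closed by a direct edge.
Euclidean (axiom 5): yes — any two successors of a common world are R-related.
So F validates K, T, S4, S5. The strongest is S5.

S5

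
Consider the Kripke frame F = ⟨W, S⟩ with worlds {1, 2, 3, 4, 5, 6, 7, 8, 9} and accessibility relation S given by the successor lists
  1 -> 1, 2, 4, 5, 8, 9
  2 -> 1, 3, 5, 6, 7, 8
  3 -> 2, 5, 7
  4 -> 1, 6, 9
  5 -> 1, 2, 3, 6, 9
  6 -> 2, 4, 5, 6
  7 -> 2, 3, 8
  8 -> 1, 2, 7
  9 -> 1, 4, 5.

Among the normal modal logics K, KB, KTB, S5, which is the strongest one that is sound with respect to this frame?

KB

Symmetric (axiom B): yes — every pair in S has its reverse in S.
Reflexive (axiom T): no — 2 is not related to itself.
Euclidean (axiom 5): no — 1 S 2 and 1 S 4, but not 2 S 4.
So F validates K, KB; KTB would additionally require S to be reflexive. The strongest is KB.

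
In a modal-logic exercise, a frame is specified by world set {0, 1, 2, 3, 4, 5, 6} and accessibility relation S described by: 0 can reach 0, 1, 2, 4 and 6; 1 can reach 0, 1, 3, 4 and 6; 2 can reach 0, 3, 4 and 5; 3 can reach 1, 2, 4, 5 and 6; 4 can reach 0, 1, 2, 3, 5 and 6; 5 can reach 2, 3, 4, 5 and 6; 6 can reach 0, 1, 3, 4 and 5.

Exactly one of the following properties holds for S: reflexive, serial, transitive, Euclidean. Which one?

Reflexive: no — 2 is not related to itself.
Serial: yes — every world has a successor (e.g. 0 S 0).
Transitive: no — 0 S 1 and 1 S 3, but not 0 S 3.
Euclidean: no — 0 S 1 and 0 S 2, but not 1 S 2.
Only serial holds.

serial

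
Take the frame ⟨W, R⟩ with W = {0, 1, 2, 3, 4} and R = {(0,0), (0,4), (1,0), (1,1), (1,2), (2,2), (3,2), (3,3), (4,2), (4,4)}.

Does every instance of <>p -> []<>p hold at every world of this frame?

By correspondence theory, 5 is valid on a frame iff R is Euclidean.
Euclidean: no — 1 R 0 and 1 R 2, but not 0 R 2.

No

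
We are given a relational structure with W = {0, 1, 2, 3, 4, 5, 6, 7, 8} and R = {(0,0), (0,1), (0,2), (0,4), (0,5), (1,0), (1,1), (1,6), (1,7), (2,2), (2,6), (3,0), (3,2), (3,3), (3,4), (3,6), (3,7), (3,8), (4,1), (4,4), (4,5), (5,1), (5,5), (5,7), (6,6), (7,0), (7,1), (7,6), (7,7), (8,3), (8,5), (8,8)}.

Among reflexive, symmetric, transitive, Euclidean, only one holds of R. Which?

reflexive

Reflexive: yes — every world is R-related to itself.
Symmetric: no — 0 R 2 but not 2 R 0.
Transitive: no — 0 R 1 and 1 R 6, but not 0 R 6.
Euclidean: no — 0 R 1 and 0 R 2, but not 1 R 2.
Only reflexive holds.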